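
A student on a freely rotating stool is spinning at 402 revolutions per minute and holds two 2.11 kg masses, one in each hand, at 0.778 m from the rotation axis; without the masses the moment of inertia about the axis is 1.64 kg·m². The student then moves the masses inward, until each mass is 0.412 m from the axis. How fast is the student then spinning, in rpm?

ω₂ ≈ 716 rpm

With no external torque about the axis, L is conserved: I₁ω₁ = I₂ω₂.
I₁ = 1.64 + 2(2.11)(0.778)² = 4.194 kg·m²; I₂ = 1.64 + 2(2.11)(0.412)² = 2.356 kg·m².
ω₂ = I₁ω₁ / I₂ = (4.194)(402 rpm) / (2.356) = 715.6 rpm.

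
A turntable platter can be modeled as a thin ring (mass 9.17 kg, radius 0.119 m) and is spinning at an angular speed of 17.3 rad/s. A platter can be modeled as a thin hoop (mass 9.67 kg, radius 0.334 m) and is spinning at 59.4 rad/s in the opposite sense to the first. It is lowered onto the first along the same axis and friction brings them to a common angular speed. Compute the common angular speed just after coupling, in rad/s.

|ω_f| ≈ 51.2 rad/s

The coupling torques are internal; angular momentum about the shared axis is conserved.
Moments of inertia: I_A = (9.17)(0.119)² = 0.1299 kg·m²; I_B = (9.67)(0.334)² = 1.079 kg·m².
Taking A's sense as positive: L = (0.1299)(17.3) − (1.079)(59.4) = -61.83 kg·m²·rad/s.
Combined I = 0.1299 + 1.079 = 1.209 kg·m².
ω_f = L / I = -61.83 / 1.209 = -51.16 rad/s.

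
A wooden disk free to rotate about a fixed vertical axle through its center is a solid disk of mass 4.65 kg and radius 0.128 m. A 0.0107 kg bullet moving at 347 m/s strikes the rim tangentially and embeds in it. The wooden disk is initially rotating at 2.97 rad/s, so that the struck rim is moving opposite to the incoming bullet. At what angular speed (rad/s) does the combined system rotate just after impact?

About the axle the impulsive forces during the collision are internal, so angular momentum about that axis is conserved.
I_p = ½(4.65)(0.128)² = 0.03809 kg·m². Taking the sense of the bullet's angular momentum as positive, L_{bullet} = m v R = (0.0107)(347)(0.128) = 0.4753 kg·m²/s.
L_i = −I_p ω_p + m v R = −(0.03809)(2.97) + 0.4753 = 0.3621 kg·m²/s.
After sticking, I_f = I_p + m R² = 0.03809 + (0.0107)(0.128)² = 0.03827 kg·m².
ω_f = L_i / I_f = 0.3621 / 0.03827 = 9.463 rad/s.

|ω_f| ≈ 9.46 rad/s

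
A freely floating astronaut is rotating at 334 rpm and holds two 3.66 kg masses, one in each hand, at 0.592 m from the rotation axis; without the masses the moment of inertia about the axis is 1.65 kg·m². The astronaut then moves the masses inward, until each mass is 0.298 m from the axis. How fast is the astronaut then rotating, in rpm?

ω₂ ≈ 612 rpm

Angular momentum about the spin axis is conserved since the torque about it is zero.
I₁ = 1.65 + 2(3.66)(0.592)² = 4.215 kg·m²; I₂ = 1.65 + 2(3.66)(0.298)² = 2.300 kg·m².
ω₂ = I₁ω₁ / I₂ = (4.215)(334 rpm) / (2.300) = 612.1 rpm.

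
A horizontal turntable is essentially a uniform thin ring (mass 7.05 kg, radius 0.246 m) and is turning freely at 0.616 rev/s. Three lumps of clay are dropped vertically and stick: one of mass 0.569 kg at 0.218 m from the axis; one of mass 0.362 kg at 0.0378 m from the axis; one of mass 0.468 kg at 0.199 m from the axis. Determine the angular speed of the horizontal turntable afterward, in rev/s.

ω_f ≈ 0.556 rev/s

No external torque acts about the axis; L_before = L_after.
I_p = (7.05)(0.246)² = 0.4266 kg·m².
Added inertia Σmr² = (0.569)(0.218)² + (0.362)(0.0378)² + (0.468)(0.199)² = 0.04609 kg·m²; I_f = 0.4266 + 0.04609 = 0.4727 kg·m².
ω_f = I_p ω_i / I_f = (0.4266)(0.616) / 0.4727 = 0.5559 rev/s.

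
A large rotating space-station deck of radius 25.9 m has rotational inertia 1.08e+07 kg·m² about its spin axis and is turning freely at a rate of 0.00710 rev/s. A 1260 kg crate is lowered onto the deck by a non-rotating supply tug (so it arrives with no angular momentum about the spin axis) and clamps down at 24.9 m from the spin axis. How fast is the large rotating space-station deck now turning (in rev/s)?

The added mass arrives with no angular momentum about the spin axis, and any external torque about the spin axis is negligible, so the system's angular momentum is conserved.
Added inertia Σmr² = (1260)(24.9)² = 7.812e+05 kg·m²; I_f = 1.080e+07 + 7.812e+05 = 1.158e+07 kg·m².
ω_f = I_p ω_i / I_f = (1.080e+07)(0.00710) / 1.158e+07 = 0.006621 rev/s.

ω_f ≈ 0.00662 rev/s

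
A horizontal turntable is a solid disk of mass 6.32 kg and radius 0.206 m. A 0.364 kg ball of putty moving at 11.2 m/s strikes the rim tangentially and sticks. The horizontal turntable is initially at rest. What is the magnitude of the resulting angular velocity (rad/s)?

|ω_f| ≈ 5.62 rad/s

About the axle the impulsive forces during the collision are internal, so angular momentum about that axis is conserved.
I_p = ½(6.32)(0.206)² = 0.1341 kg·m². Taking the sense of the ball of putty's angular momentum as positive, L_{ball} = m v R = (0.364)(11.2)(0.206) = 0.8398 kg·m²/s.
L_i = 0 + 0.8398 = 0.8398 kg·m²/s.
After sticking, I_f = I_p + m R² = 0.1341 + (0.364)(0.206)² = 0.1495 kg·m².
ω_f = L_i / I_f = 0.8398 / 0.1495 = 5.616 rad/s.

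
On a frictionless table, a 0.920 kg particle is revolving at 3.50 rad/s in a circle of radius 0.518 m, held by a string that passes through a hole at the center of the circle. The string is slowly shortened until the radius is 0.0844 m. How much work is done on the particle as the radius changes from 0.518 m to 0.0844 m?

W ≈ 55.4 J

No torque about the axis ⇒ m r₁² ω₁ = m r₂² ω₂.
ω₂ = ω₁ (r₁/r₂)² = (3.50)(0.518/0.0844)² = 131.8 rad/s.
W = ΔKE = ½m(v₂² − v₁²) = 55.44 J.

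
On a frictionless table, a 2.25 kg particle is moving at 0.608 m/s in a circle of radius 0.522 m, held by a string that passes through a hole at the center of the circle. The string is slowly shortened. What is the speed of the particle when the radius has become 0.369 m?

The only horizontal force on the mass is along the cord (radial), so it exerts no torque about the hole and angular momentum m v r is conserved.
v₂ = v₁ r₁ / r₂ = (0.608)(0.522) / (0.369) = 0.8601 m/s.

v₂ ≈ 0.860 m/s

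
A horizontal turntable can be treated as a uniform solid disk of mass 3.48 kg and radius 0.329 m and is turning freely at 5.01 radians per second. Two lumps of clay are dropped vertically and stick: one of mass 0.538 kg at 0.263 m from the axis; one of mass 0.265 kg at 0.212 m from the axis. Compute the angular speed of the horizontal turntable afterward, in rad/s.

No external torque acts about the axis; L_before = L_after.
I_p = ½(3.48)(0.329)² = 0.1883 kg·m².
Added inertia Σmr² = (0.538)(0.263)² + (0.265)(0.212)² = 0.04912 kg·m²; I_f = 0.1883 + 0.04912 = 0.2375 kg·m².
ω_f = I_p ω_i / I_f = (0.1883)(5.01) / 0.2375 = 3.974 rad/s.

ω_f ≈ 3.97 rad/s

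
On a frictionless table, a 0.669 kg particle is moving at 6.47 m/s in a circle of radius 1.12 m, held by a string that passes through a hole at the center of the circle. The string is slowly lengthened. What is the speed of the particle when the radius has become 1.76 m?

Central (radial) force ⇒ zero torque about the center ⇒ m v r is constant.
v₂ = v₁ r₁ / r₂ = (6.47)(1.12) / (1.76) = 4.117 m/s.

v₂ ≈ 4.12 m/s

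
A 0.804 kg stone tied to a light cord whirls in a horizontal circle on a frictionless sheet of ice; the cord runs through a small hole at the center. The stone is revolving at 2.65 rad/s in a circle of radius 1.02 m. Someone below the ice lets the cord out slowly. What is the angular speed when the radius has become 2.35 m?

The constraining force is radial, so m r² ω about the center is conserved.
ω₂ = ω₁ (r₁/r₂)² = (2.65)(1.02/2.35)² = 0.4992 rad/s.

ω₂ ≈ 0.499 rad/s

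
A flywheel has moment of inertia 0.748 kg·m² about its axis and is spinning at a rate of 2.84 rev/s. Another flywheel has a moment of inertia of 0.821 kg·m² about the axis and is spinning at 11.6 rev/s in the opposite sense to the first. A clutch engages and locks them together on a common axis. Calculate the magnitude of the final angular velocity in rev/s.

|ω_f| ≈ 4.72 rev/s

No external torque acts about the common axis, so total angular momentum is conserved.
Taking A's sense as positive: L = (0.7480)(2.84) − (0.8210)(11.6) = -7.399 kg·m²·rev/s.
Combined I = 0.7480 + 0.8210 = 1.569 kg·m².
ω_f = L / I = -7.399 / 1.569 = -4.716 rev/s.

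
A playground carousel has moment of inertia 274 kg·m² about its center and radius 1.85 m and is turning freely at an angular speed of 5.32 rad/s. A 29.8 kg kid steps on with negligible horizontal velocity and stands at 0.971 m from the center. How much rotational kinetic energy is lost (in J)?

No external torque acts about the center; L_before = L_after.
Added inertia Σmr² = (29.8)(0.971)² = 28.10 kg·m²; I_f = 274.0 + 28.10 = 302.1 kg·m².
ω_f = I_p ω_i / I_f = (274.0)(5.32) / 302.1 = 4.825 rad/s.
KE_i = ½(274.0)(5.320 rad/s)² = 3877 J; KE_f = ½(302.1)(4.825)² = 3517 J.

energy lost ≈ 361 J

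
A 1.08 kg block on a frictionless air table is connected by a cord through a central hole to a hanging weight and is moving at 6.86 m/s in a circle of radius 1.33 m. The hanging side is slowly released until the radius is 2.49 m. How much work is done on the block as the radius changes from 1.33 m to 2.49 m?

W ≈ -18.2 J

Central (radial) force ⇒ zero torque about the center ⇒ m v r is constant.
v₂ = v₁ r₁ / r₂ = (6.86)(1.33) / (2.49) = 3.664 m/s.
W = ΔKE = ½m(v₂² − v₁²) = -18.16 J.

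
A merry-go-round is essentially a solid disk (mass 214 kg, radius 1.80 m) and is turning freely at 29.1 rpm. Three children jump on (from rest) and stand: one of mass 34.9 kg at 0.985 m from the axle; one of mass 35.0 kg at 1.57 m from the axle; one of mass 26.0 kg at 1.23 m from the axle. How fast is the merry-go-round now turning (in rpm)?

ω_f ≈ 19.9 rpm

No external torque acts about the axle; L_before = L_after.
I_p = ½(214)(1.80)² = 346.7 kg·m².
Added inertia Σmr² = (34.9)(0.985)² + (35.0)(1.57)² + (26.0)(1.23)² = 159.5 kg·m²; I_f = 346.7 + 159.5 = 506.1 kg·m².
ω_f = I_p ω_i / I_f = (346.7)(29.1) / 506.1 = 19.93 rpm.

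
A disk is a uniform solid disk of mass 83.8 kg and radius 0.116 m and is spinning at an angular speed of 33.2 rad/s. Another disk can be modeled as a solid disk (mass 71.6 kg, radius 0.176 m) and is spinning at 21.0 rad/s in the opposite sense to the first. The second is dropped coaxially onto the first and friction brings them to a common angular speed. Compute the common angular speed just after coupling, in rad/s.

|ω_f| ≈ 2.73 rad/s

The coupling torques are internal; angular momentum about the shared axis is conserved.
Moments of inertia: I_A = ½(83.8)(0.116)² = 0.5638 kg·m²; I_B = ½(71.6)(0.176)² = 1.109 kg·m².
Taking A's sense as positive: L = (0.5638)(33.2) − (1.109)(21.0) = -4.569 kg·m²·rad/s.
Combined I = 0.5638 + 1.109 = 1.673 kg·m².
ω_f = L / I = -4.569 / 1.673 = -2.732 rad/s.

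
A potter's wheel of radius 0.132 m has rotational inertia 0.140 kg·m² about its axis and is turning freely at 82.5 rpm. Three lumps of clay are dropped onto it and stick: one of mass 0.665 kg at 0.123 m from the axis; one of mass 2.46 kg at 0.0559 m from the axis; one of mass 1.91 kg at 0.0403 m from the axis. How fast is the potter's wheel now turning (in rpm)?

ω_f ≈ 71.8 rpm

The added mass arrives with no angular momentum about the axis, and any external torque about the axis is negligible, so the system's angular momentum is conserved.
Added inertia Σmr² = (0.665)(0.123)² + (2.46)(0.0559)² + (1.91)(0.0403)² = 0.02085 kg·m²; I_f = 0.1400 + 0.02085 = 0.1608 kg·m².
ω_f = I_p ω_i / I_f = (0.1400)(82.5) / 0.1608 = 71.81 rpm.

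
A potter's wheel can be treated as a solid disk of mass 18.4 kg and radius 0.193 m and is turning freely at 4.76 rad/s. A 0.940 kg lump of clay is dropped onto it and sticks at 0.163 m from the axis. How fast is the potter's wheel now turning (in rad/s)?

ω_f ≈ 4.44 rad/s

No external torque acts about the axis; L_before = L_after.
I_p = ½(18.4)(0.193)² = 0.3427 kg·m².
Added inertia Σmr² = (0.940)(0.163)² = 0.02497 kg·m²; I_f = 0.3427 + 0.02497 = 0.3677 kg·m².
ω_f = I_p ω_i / I_f = (0.3427)(4.76) / 0.3677 = 4.437 rad/s.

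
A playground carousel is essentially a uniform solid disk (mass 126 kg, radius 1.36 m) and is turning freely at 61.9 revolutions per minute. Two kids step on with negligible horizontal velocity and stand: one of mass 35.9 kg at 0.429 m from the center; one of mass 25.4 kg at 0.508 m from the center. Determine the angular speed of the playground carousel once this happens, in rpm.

No external torque acts about the center; L_before = L_after.
I_p = ½(126)(1.36)² = 116.5 kg·m².
Added inertia Σmr² = (35.9)(0.429)² + (25.4)(0.508)² = 13.16 kg·m²; I_f = 116.5 + 13.16 = 129.7 kg·m².
ω_f = I_p ω_i / I_f = (116.5)(61.9) / 129.7 = 55.62 rpm.

ω_f ≈ 55.6 rpm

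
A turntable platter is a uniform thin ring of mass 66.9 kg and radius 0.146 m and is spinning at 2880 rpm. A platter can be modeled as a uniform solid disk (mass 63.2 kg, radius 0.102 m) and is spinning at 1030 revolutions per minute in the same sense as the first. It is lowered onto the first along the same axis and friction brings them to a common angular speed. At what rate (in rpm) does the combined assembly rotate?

|ω_f| ≈ 2530 rpm

No external torque acts about the common axis, so total angular momentum is conserved.
Moments of inertia: I_A = (66.9)(0.146)² = 1.426 kg·m²; I_B = ½(63.2)(0.102)² = 0.3288 kg·m².
Taking A's sense as positive: L = (1.426)(2880) + (0.3288)(1030) = 4446 kg·m²·rpm.
Combined I = 1.426 + 0.3288 = 1.755 kg·m².
ω_f = L / I = 4446 / 1.755 = 2533 rpm.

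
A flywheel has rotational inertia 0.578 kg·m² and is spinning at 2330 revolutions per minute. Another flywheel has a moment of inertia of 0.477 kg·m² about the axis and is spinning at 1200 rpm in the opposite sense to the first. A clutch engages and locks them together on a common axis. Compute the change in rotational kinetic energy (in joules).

ΔKE ≈ -17900 J

No external torque acts about the common axis, so total angular momentum is conserved.
Taking A's sense as positive: L = (0.5780)(2330) − (0.4770)(1200) = 774.3 kg·m²·rpm.
Combined I = 0.5780 + 0.4770 = 1.055 kg·m².
ω_f = L / I = 774.3 / 1.055 = 734.0 rpm.
KE_i = ½ΣIω² = 20970 J; KE_f = ½(1.055)(76.86)² = 3116 J.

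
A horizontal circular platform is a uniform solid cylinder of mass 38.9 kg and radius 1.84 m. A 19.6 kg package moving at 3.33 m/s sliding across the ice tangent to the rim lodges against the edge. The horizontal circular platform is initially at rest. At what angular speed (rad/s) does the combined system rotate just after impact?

|ω_f| ≈ 0.908 rad/s

The axle reaction passes through the central axle and exerts no torque about it; angular momentum about the central axle is conserved through the impact.
I_p = ½(38.9)(1.84)² = 65.85 kg·m². Taking the sense of the package's angular momentum as positive, L_{package} = m v R = (19.6)(3.33)(1.84) = 120.1 kg·m²/s.
L_i = 0 + 120.1 = 120.1 kg·m²/s.
After sticking, I_f = I_p + m R² = 65.85 + (19.6)(1.84)² = 132.2 kg·m².
ω_f = L_i / I_f = 120.1 / 132.2 = 0.9084 rad/s.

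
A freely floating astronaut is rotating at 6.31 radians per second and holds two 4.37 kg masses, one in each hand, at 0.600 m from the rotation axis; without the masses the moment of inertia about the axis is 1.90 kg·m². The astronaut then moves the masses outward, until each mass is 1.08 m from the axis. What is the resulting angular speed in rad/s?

With no external torque about the axis, L is conserved: I₁ω₁ = I₂ω₂.
I₁ = 1.90 + 2(4.37)(0.600)² = 5.046 kg·m²; I₂ = 1.90 + 2(4.37)(1.08)² = 12.09 kg·m².
ω₂ = I₁ω₁ / I₂ = (5.046)(6.31 rad/s) / (12.09) = 2.633 rad/s.

ω₂ ≈ 2.63 rad/s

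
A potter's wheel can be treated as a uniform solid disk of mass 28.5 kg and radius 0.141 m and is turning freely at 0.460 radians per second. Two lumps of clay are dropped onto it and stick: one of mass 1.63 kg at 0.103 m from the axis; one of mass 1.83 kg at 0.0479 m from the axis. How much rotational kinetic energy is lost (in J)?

The added mass arrives with no angular momentum about the axis, and any external torque about the axis is negligible, so the system's angular momentum is conserved.
I_p = ½(28.5)(0.141)² = 0.2833 kg·m².
Added inertia Σmr² = (1.63)(0.103)² + (1.83)(0.0479)² = 0.02149 kg·m²; I_f = 0.2833 + 0.02149 = 0.3048 kg·m².
ω_f = I_p ω_i / I_f = (0.2833)(0.460) / 0.3048 = 0.4276 rad/s.
KE_i = ½(0.2833)(0.4600 rad/s)² = 0.02997 J; KE_f = ½(0.3048)(0.4276)² = 0.02786 J.

energy lost ≈ 0.00211 J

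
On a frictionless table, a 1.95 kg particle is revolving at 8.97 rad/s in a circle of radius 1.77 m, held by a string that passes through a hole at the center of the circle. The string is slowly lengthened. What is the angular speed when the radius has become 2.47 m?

ω₂ ≈ 4.61 rad/s

The constraining force is radial, so m r² ω about the center is conserved.
ω₂ = ω₁ (r₁/r₂)² = (8.97)(1.77/2.47)² = 4.606 rad/s.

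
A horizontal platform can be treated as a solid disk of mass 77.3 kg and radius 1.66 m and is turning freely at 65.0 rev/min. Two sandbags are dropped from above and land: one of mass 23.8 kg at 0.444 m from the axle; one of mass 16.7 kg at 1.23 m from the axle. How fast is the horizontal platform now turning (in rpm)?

The added mass arrives with no angular momentum about the axle, and any external torque about the axle is negligible, so the system's angular momentum is conserved.
I_p = ½(77.3)(1.66)² = 106.5 kg·m².
Added inertia Σmr² = (23.8)(0.444)² + (16.7)(1.23)² = 29.96 kg·m²; I_f = 106.5 + 29.96 = 136.5 kg·m².
ω_f = I_p ω_i / I_f = (106.5)(65.0) / 136.5 = 50.73 rpm.

ω_f ≈ 50.7 rpm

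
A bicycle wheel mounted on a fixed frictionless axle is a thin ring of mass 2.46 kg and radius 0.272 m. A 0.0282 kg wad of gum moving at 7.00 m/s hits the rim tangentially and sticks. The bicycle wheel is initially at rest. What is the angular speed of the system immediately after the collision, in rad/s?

|ω_f| ≈ 0.292 rad/s

About the axle the impulsive forces during the collision are internal, so angular momentum about that axis is conserved.
I_p = (2.46)(0.272)² = 0.1820 kg·m². Taking the sense of the wad of gum's angular momentum as positive, L_{wad} = m v R = (0.0282)(7.00)(0.272) = 0.05369 kg·m²/s.
L_i = 0 + 0.05369 = 0.05369 kg·m²/s.
After sticking, I_f = I_p + m R² = 0.1820 + (0.0282)(0.272)² = 0.1841 kg·m².
ω_f = L_i / I_f = 0.05369 / 0.1841 = 0.2917 rad/s.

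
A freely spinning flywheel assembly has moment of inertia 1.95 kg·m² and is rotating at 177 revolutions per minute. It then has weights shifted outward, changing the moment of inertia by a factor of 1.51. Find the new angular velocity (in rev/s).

Angular momentum about the spin axis is conserved since the torque about it is zero.
I₂ = 1.51 × 1.95 = 2.945 kg·m².
ω₂ = I₁ω₁ / I₂ = (1.950)(177 rpm) / (2.945) = 117.2 rpm = 1.954 rev/s.

ω₂ ≈ 1.95 rev/s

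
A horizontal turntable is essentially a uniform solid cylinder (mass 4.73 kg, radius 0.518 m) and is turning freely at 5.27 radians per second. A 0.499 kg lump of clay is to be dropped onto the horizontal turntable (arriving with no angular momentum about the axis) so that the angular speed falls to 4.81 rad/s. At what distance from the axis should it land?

r ≈ 0.349 m

No external torque acts about the axis; L_before = L_after.
I_p = ½(4.73)(0.518)² = 0.6346 kg·m².
I_p ω_i = (I_p + m r²) ω_f ⇒ m r² = I_p(ω_i/ω_f − 1) = 0.6346(5.27/4.81 − 1) = 0.06069 kg·m².
r = √(0.06069/0.499) = 0.3487 m.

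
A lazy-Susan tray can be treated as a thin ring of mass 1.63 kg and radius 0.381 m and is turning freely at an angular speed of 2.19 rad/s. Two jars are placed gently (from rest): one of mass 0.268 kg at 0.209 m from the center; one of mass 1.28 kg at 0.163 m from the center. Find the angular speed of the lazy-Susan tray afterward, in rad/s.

The added mass arrives with no angular momentum about the center, and any external torque about the center is negligible, so the system's angular momentum is conserved.
I_p = (1.63)(0.381)² = 0.2366 kg·m².
Added inertia Σmr² = (0.268)(0.209)² + (1.28)(0.163)² = 0.04571 kg·m²; I_f = 0.2366 + 0.04571 = 0.2823 kg·m².
ω_f = I_p ω_i / I_f = (0.2366)(2.19) / 0.2823 = 1.835 rad/s.

ω_f ≈ 1.84 rad/s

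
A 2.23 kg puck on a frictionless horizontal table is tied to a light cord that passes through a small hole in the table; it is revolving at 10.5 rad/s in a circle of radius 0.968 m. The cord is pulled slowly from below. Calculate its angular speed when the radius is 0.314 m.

The constraining force is radial, so m r² ω about the center is conserved.
ω₂ = ω₁ (r₁/r₂)² = (10.5)(0.968/0.314)² = 99.79 rad/s.

ω₂ ≈ 99.8 rad/s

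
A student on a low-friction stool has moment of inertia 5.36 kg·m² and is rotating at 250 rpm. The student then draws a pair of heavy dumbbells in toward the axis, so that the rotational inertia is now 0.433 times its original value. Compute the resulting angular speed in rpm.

ω₂ ≈ 577 rpm

No external torque acts about the spin axis, so angular momentum is conserved.
I₂ = 0.433 × 5.36 = 2.321 kg·m².
ω₂ = I₁ω₁ / I₂ = (5.360)(250 rpm) / (2.321) = 577.4 rpm.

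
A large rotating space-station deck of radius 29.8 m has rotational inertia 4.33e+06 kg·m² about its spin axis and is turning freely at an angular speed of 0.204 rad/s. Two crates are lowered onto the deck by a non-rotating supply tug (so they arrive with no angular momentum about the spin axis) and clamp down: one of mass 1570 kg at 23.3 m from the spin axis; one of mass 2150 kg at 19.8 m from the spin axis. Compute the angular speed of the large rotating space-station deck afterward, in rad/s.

ω_f ≈ 0.147 rad/s

No external torque acts about the spin axis; L_before = L_after.
Added inertia Σmr² = (1570)(23.3)² + (2150)(19.8)² = 1.695e+06 kg·m²; I_f = 4.330e+06 + 1.695e+06 = 6.025e+06 kg·m².
ω_f = I_p ω_i / I_f = (4.330e+06)(0.204) / 6.025e+06 = 0.1466 rad/s.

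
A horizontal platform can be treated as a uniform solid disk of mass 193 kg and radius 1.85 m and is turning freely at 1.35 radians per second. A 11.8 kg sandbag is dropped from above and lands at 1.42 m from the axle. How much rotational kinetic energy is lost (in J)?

No external torque acts about the axle; L_before = L_after.
I_p = ½(193)(1.85)² = 330.3 kg·m².
Added inertia Σmr² = (11.8)(1.42)² = 23.79 kg·m²; I_f = 330.3 + 23.79 = 354.1 kg·m².
ω_f = I_p ω_i / I_f = (330.3)(1.35) / 354.1 = 1.259 rad/s.
KE_i = ½(330.3)(1.350 rad/s)² = 301.0 J; KE_f = ½(354.1)(1.259)² = 280.7 J.

energy lost ≈ 20.2 J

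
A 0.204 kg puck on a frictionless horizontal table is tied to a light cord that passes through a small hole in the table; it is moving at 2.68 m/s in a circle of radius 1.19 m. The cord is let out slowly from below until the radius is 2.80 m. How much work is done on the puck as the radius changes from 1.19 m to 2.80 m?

W ≈ -0.600 J

Central (radial) force ⇒ zero torque about the center ⇒ m v r is constant.
v₂ = v₁ r₁ / r₂ = (2.68)(1.19) / (2.80) = 1.139 m/s.
W = ΔKE = ½m(v₂² − v₁²) = -0.6003 J.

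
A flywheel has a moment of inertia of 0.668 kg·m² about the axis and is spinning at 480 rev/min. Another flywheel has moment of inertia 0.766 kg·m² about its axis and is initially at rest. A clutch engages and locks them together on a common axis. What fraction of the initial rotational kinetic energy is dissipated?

The coupling torques are internal; angular momentum about the shared axis is conserved.
Taking A's sense as positive: L = (0.6680)(480) = 320.6 kg·m²·rpm.
Combined I = 0.6680 + 0.7660 = 1.434 kg·m².
ω_f = L / I = 320.6 / 1.434 = 223.6 rpm.
KE_i = ½ΣIω² = 843.9 J; KE_f = ½(1.434)(23.42)² = 393.1 J.
Fraction dissipated = (KE_i − KE_f)/KE_i = 0.5342.

fraction ≈ 0.534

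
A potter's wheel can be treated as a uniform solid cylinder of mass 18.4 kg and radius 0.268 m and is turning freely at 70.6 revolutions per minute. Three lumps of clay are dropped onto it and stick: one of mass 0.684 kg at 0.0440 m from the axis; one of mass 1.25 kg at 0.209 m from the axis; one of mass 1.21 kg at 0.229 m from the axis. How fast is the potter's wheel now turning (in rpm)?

No external torque acts about the axis; L_before = L_after.
I_p = ½(18.4)(0.268)² = 0.6608 kg·m².
Added inertia Σmr² = (0.684)(0.0440)² + (1.25)(0.209)² + (1.21)(0.229)² = 0.1194 kg·m²; I_f = 0.6608 + 0.1194 = 0.7802 kg·m².
ω_f = I_p ω_i / I_f = (0.6608)(70.6) / 0.7802 = 59.80 rpm.

ω_f ≈ 59.8 rpm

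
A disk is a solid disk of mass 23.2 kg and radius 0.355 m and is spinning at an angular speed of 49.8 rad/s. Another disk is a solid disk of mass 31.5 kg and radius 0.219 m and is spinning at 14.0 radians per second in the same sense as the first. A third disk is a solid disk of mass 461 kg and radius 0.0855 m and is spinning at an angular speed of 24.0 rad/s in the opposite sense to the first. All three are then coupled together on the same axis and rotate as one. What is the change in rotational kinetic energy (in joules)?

ΔKE ≈ -2140 J

The coupling torques are internal; angular momentum about the shared axis is conserved.
Moments of inertia: I_A = ½(23.2)(0.355)² = 1.462 kg·m²; I_B = ½(31.5)(0.219)² = 0.7554 kg·m²; I_C = ½(461)(0.0855)² = 1.685 kg·m².
Taking A's sense as positive: L = (1.462)(49.8) + (0.7554)(14.0) − (1.685)(24.0) = 42.94 kg·m²·rad/s.
Combined I = 1.462 + 0.7554 + 1.685 = 3.902 kg·m².
ω_f = L / I = 42.94 / 3.902 = 11.00 rad/s.
KE_i = ½ΣIω² = 2372 J; KE_f = ½(3.902)(11.00)² = 236.2 J.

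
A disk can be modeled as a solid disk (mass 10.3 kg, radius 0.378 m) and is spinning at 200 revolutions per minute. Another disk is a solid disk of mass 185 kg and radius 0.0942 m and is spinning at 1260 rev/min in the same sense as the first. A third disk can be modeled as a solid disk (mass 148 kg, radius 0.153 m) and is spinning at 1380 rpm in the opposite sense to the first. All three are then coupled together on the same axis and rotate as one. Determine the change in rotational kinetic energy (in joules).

The coupling torques are internal; angular momentum about the shared axis is conserved.
Moments of inertia: I_A = ½(10.3)(0.378)² = 0.7359 kg·m²; I_B = ½(185)(0.0942)² = 0.8208 kg·m²; I_C = ½(148)(0.153)² = 1.732 kg·m².
Taking A's sense as positive: L = (0.7359)(200) + (0.8208)(1260) − (1.732)(1380) = -1209 kg·m²·rpm.
Combined I = 0.7359 + 0.8208 + 1.732 = 3.289 kg·m².
ω_f = L / I = -1209 / 3.289 = -367.6 rpm.
KE_i = ½ΣIω² = 25390 J; KE_f = ½(3.289)(38.50)² = 2437 J.

ΔKE ≈ -23000 J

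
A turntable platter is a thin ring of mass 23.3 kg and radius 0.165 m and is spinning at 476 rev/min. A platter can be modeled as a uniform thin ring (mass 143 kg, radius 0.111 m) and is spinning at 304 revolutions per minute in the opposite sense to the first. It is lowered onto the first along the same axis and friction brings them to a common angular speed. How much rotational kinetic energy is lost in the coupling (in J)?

ΔKE lost ≈ 1560 J

The coupling torques are internal; angular momentum about the shared axis is conserved.
Moments of inertia: I_A = (23.3)(0.165)² = 0.6343 kg·m²; I_B = (143)(0.111)² = 1.762 kg·m².
Taking A's sense as positive: L = (0.6343)(476) − (1.762)(304) = -233.7 kg·m²·rpm.
Combined I = 0.6343 + 1.762 = 2.396 kg·m².
ω_f = L / I = -233.7 / 2.396 = -97.52 rpm.
KE_i = ½ΣIω² = 1681 J; KE_f = ½(2.396)(10.21)² = 124.9 J.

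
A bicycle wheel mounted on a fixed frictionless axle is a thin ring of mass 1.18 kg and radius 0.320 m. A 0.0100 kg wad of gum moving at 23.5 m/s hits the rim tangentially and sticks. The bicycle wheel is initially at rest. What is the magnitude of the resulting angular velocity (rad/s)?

About the axle the impulsive forces during the collision are internal, so angular momentum about that axis is conserved.
I_p = (1.18)(0.320)² = 0.1208 kg·m². Taking the sense of the wad of gum's angular momentum as positive, L_{wad} = m v R = (0.0100)(23.5)(0.320) = 0.07520 kg·m²/s.
L_i = 0 + 0.07520 = 0.07520 kg·m²/s.
After sticking, I_f = I_p + m R² = 0.1208 + (0.0100)(0.320)² = 0.1219 kg·m².
ω_f = L_i / I_f = 0.07520 / 0.1219 = 0.6171 rad/s.

|ω_f| ≈ 0.617 rad/s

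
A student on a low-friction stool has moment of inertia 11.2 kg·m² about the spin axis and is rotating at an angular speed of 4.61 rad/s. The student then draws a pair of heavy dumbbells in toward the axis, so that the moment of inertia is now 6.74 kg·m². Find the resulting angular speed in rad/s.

ω₂ ≈ 7.66 rad/s

With no external torque about the axis, L is conserved: I₁ω₁ = I₂ω₂.
ω₂ = I₁ω₁ / I₂ = (11.20)(4.61 rad/s) / (6.740) = 7.661 rad/s.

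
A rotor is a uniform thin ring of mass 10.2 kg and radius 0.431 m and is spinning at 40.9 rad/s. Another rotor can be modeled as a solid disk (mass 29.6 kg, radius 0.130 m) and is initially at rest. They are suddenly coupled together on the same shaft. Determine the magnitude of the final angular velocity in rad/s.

The coupling torques are internal; angular momentum about the shared axis is conserved.
Moments of inertia: I_A = (10.2)(0.431)² = 1.895 kg·m²; I_B = ½(29.6)(0.130)² = 0.2501 kg·m².
Taking A's sense as positive: L = (1.895)(40.9) = 77.50 kg·m²·rad/s.
Combined I = 1.895 + 0.2501 = 2.145 kg·m².
ω_f = L / I = 77.50 / 2.145 = 36.13 rad/s.

|ω_f| ≈ 36.1 rad/s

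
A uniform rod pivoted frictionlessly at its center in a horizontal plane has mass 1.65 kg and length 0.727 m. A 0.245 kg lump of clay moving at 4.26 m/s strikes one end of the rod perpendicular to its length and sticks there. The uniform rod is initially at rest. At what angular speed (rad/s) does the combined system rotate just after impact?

|ω_f| ≈ 3.61 rad/s

About the pivot the impulsive forces during the collision are internal, so angular momentum about that axis is conserved.
I_p = (1/12)(1.65)(0.727)² = 0.07267 kg·m². Taking the sense of the lump of clay's angular momentum as positive, L_{lump} = m v R = (0.245)(4.26)(0.727/2) = 0.3794 kg·m²/s.
L_i = 0 + 0.3794 = 0.3794 kg·m²/s.
After sticking, I_f = I_p + m R² = 0.07267 + (0.245)(0.727/2)² = 0.1050 kg·m².
ω_f = L_i / I_f = 0.3794 / 0.1050 = 3.612 rad/s.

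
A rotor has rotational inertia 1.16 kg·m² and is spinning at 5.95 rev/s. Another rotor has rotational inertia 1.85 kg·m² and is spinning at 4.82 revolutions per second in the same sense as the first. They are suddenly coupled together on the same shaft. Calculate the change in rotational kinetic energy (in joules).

No external torque acts about the common axis, so total angular momentum is conserved.
Taking A's sense as positive: L = (1.160)(5.95) + (1.850)(4.82) = 15.82 kg·m²·rev/s.
Combined I = 1.160 + 1.850 = 3.010 kg·m².
ω_f = L / I = 15.82 / 3.010 = 5.255 rev/s.
KE_i = ½ΣIω² = 1659 J; KE_f = ½(3.010)(33.02)² = 1641 J.

ΔKE ≈ -18.0 J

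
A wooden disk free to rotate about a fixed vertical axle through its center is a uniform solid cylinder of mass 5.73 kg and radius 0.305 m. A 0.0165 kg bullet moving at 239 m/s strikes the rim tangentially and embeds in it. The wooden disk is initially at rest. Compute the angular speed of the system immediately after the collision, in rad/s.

|ω_f| ≈ 4.49 rad/s

About the axle the impulsive forces during the collision are internal, so angular momentum about that axis is conserved.
I_p = ½(5.73)(0.305)² = 0.2665 kg·m². Taking the sense of the bullet's angular momentum as positive, L_{bullet} = m v R = (0.0165)(239)(0.305) = 1.203 kg·m²/s.
L_i = 0 + 1.203 = 1.203 kg·m²/s.
After sticking, I_f = I_p + m R² = 0.2665 + (0.0165)(0.305)² = 0.2681 kg·m².
ω_f = L_i / I_f = 1.203 / 0.2681 = 4.487 rad/s.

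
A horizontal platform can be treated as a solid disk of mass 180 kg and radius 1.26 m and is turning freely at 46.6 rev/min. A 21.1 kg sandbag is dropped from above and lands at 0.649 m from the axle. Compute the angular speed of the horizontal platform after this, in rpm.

No external torque acts about the axle; L_before = L_after.
I_p = ½(180)(1.26)² = 142.9 kg·m².
Added inertia Σmr² = (21.1)(0.649)² = 8.887 kg·m²; I_f = 142.9 + 8.887 = 151.8 kg·m².
ω_f = I_p ω_i / I_f = (142.9)(46.6) / 151.8 = 43.87 rpm.

ω_f ≈ 43.9 rpm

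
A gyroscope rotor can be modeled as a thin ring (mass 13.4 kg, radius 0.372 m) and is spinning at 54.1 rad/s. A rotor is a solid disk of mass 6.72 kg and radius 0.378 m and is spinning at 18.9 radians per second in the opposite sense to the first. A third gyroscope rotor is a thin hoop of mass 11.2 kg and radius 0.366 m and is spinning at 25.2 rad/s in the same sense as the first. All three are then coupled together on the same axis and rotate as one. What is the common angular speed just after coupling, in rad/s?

The coupling torques are internal; angular momentum about the shared axis is conserved.
Moments of inertia: I_A = (13.4)(0.372)² = 1.854 kg·m²; I_B = ½(6.72)(0.378)² = 0.4801 kg·m²; I_C = (11.2)(0.366)² = 1.500 kg·m².
Taking A's sense as positive: L = (1.854)(54.1) − (0.4801)(18.9) + (1.500)(25.2) = 129.1 kg·m²·rad/s.
Combined I = 1.854 + 0.4801 + 1.500 = 3.835 kg·m².
ω_f = L / I = 129.1 / 3.835 = 33.65 rad/s.

|ω_f| ≈ 33.7 rad/s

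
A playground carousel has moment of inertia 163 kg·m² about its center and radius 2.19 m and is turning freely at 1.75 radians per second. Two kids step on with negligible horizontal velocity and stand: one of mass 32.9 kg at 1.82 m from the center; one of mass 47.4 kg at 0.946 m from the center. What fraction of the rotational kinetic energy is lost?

fraction ≈ 0.482

The added mass arrives with no angular momentum about the center, and any external torque about the center is negligible, so the system's angular momentum is conserved.
Added inertia Σmr² = (32.9)(1.82)² + (47.4)(0.946)² = 151.4 kg·m²; I_f = 163.0 + 151.4 = 314.4 kg·m².
ω_f = I_p ω_i / I_f = (163.0)(1.75) / 314.4 = 0.9073 rad/s.
KE_i = ½(163.0)(1.750 rad/s)² = 249.6 J; KE_f = ½(314.4)(0.9073)² = 129.4 J.
Fraction lost = 0.4815.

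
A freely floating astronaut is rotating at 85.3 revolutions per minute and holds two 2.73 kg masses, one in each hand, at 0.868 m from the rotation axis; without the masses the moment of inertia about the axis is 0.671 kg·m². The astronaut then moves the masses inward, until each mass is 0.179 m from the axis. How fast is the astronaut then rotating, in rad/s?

ω₂ ≈ 50.5 rad/s

Angular momentum about the spin axis is conserved since the torque about it is zero.
I₁ = 0.671 + 2(2.73)(0.868)² = 4.785 kg·m²; I₂ = 0.671 + 2(2.73)(0.179)² = 0.8459 kg·m².
ω₂ = I₁ω₁ / I₂ = (4.785)(85.3 rpm) / (0.8459) = 482.5 rpm = 50.52 rad/s.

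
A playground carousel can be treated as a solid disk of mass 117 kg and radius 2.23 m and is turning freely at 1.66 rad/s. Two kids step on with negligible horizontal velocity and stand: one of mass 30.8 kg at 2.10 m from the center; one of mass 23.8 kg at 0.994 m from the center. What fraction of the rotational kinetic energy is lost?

fraction ≈ 0.354

The added mass arrives with no angular momentum about the center, and any external torque about the center is negligible, so the system's angular momentum is conserved.
I_p = ½(117)(2.23)² = 290.9 kg·m².
Added inertia Σmr² = (30.8)(2.10)² + (23.8)(0.994)² = 159.3 kg·m²; I_f = 290.9 + 159.3 = 450.3 kg·m².
ω_f = I_p ω_i / I_f = (290.9)(1.66) / 450.3 = 1.073 rad/s.
KE_i = ½(290.9)(1.660 rad/s)² = 400.8 J; KE_f = ½(450.3)(1.073)² = 259.0 J.
Fraction lost = 0.3539.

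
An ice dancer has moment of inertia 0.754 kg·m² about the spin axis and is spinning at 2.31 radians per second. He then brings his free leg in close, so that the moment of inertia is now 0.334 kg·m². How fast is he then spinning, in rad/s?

ω₂ ≈ 5.21 rad/s

With no external torque about the axis, L is conserved: I₁ω₁ = I₂ω₂.
ω₂ = I₁ω₁ / I₂ = (0.7540)(2.31 rad/s) / (0.3340) = 5.215 rad/s.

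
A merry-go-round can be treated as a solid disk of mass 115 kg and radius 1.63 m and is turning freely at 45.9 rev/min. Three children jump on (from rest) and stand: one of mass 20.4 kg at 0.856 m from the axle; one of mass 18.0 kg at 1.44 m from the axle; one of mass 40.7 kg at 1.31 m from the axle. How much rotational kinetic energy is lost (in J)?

The added mass arrives with no angular momentum about the axle, and any external torque about the axle is negligible, so the system's angular momentum is conserved.
I_p = ½(115)(1.63)² = 152.8 kg·m².
Added inertia Σmr² = (20.4)(0.856)² + (18.0)(1.44)² + (40.7)(1.31)² = 122.1 kg·m²; I_f = 152.8 + 122.1 = 274.9 kg·m².
ω_f = I_p ω_i / I_f = (152.8)(45.9) / 274.9 = 25.51 rpm.
KE_i = ½(152.8)(4.807 rad/s)² = 1765 J; KE_f = ½(274.9)(2.671)² = 980.8 J.

energy lost ≈ 784 J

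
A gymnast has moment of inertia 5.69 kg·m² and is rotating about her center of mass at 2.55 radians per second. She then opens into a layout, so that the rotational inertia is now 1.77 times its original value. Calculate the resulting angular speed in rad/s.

ω₂ ≈ 1.44 rad/s

Angular momentum about the spin axis is conserved since the torque about it is zero.
I₂ = 1.77 × 5.69 = 10.07 kg·m².
ω₂ = I₁ω₁ / I₂ = (5.690)(2.55 rad/s) / (10.07) = 1.441 rad/s.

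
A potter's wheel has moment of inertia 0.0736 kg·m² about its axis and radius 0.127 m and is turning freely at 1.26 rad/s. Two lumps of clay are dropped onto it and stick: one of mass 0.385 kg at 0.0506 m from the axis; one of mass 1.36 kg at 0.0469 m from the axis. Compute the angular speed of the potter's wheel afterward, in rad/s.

No external torque acts about the axis; L_before = L_after.
Added inertia Σmr² = (0.385)(0.0506)² + (1.36)(0.0469)² = 0.003977 kg·m²; I_f = 0.07360 + 0.003977 = 0.07758 kg·m².
ω_f = I_p ω_i / I_f = (0.07360)(1.26) / 0.07758 = 1.195 rad/s.

ω_f ≈ 1.20 rad/s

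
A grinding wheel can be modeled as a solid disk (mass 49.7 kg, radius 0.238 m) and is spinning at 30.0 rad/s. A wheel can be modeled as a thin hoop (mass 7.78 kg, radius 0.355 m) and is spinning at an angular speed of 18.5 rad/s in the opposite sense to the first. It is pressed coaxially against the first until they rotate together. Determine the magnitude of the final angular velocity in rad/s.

|ω_f| ≈ 10.1 rad/s

The coupling torques are internal; angular momentum about the shared axis is conserved.
Moments of inertia: I_A = ½(49.7)(0.238)² = 1.408 kg·m²; I_B = (7.78)(0.355)² = 0.9805 kg·m².
Taking A's sense as positive: L = (1.408)(30.0) − (0.9805)(18.5) = 24.09 kg·m²·rad/s.
Combined I = 1.408 + 0.9805 = 2.388 kg·m².
ω_f = L / I = 24.09 / 2.388 = 10.09 rad/s.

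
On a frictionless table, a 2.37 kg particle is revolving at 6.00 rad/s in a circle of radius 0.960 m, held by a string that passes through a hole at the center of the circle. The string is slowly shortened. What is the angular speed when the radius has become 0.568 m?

ω₂ ≈ 17.1 rad/s

No torque about the axis ⇒ m r₁² ω₁ = m r₂² ω₂.
ω₂ = ω₁ (r₁/r₂)² = (6.00)(0.960/0.568)² = 17.14 rad/s.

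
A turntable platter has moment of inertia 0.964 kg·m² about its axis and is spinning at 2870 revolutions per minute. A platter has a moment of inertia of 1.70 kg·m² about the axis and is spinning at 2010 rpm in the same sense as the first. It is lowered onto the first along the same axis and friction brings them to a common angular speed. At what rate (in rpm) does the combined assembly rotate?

|ω_f| ≈ 2320 rpm

The coupling torques are internal; angular momentum about the shared axis is conserved.
Taking A's sense as positive: L = (0.9640)(2870) + (1.700)(2010) = 6184 kg·m²·rpm.
Combined I = 0.9640 + 1.700 = 2.664 kg·m².
ω_f = L / I = 6184 / 2.664 = 2321 rpm.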